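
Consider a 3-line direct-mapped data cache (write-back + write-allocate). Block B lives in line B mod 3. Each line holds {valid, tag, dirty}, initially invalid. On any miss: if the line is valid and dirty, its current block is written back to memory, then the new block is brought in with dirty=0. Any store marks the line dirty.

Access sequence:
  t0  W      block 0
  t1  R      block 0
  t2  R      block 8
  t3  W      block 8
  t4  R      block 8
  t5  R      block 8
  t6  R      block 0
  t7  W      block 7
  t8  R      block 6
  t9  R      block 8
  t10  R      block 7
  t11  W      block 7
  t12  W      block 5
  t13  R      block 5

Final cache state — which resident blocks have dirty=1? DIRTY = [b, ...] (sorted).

DIRTY = [5, 7]

0: W B0 → L0 miss [D]
1: R B0 → L0 hit [D]
2: R B8 → L2 miss [-]
3: W B8 → L2 hit [D]
4: R B8 → L2 hit [D]
5: R B8 → L2 hit [D]
6: R B0 → L0 hit [D]
7: W B7 → L1 miss [D]
8: R B6 → L0 miss wb→B0 [-]
9: R B8 → L2 hit [D]
10: R B7 → L1 hit [D]
11: W B7 → L1 hit [D]
12: W B5 → L2 miss wb→B8 [D]
13: R B5 → L2 hit [D]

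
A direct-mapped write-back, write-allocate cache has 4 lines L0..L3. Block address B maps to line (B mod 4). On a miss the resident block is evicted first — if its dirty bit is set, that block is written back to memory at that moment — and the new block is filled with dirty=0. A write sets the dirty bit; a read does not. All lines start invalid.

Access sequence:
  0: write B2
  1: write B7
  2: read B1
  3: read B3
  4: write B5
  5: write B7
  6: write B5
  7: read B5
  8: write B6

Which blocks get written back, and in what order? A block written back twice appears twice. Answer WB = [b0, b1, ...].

  0 | W B2 → L2 miss [D]
  1 | W B7 → L3 miss [D]
  2 | R B1 → L1 miss [-]
  3 | R B3 → L3 miss wb→B7 [-]
  4 | W B5 → L1 miss [D]
  5 | W B7 → L3 miss [D]
  6 | W B5 → L1 hit [D]
  7 | R B5 → L1 hit [D]
  8 | W B6 → L2 miss wb→B2 [D]

WB = [7, 2]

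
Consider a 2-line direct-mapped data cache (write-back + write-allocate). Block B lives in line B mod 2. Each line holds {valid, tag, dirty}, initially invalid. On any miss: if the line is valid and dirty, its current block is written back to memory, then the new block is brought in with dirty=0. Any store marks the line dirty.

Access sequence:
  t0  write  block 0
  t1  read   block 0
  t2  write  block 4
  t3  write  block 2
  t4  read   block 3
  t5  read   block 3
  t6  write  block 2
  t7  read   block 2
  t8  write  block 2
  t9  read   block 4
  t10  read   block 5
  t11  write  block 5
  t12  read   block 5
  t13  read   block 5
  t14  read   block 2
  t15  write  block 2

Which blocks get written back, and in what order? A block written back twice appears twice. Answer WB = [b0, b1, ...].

WB = [0, 4, 2]

0: W B0 -> L0 miss  d=D]
1: R B0 -> L0 hit  d=D]
2: W B4 -> L0 miss wb->B0  d=D]
3: W B2 -> L0 miss wb->B4  d=D]
4: R B3 -> L1 miss  d=-]
5: R B3 -> L1 hit  d=-]
6: W B2 -> L0 hit  d=D]
7: R B2 -> L0 hit  d=D]
8: W B2 -> L0 hit  d=D]
9: R B4 -> L0 miss wb->B2  d=-]
10: R B5 -> L1 miss  d=-]
11: W B5 -> L1 hit  d=D]
12: R B5 -> L1 hit  d=D]
13: R B5 -> L1 hit  d=D]
14: R B2 -> L0 miss  d=-]
15: W B2 -> L0 hit  d=D]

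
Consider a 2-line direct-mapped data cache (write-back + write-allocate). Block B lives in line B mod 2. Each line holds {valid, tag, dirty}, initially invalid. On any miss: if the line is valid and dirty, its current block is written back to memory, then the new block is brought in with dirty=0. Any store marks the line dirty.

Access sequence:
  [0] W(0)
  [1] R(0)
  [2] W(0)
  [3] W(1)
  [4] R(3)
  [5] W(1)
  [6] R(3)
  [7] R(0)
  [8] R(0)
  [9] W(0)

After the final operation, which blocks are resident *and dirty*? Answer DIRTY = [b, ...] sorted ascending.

0: W B0 -> L0 miss  d=D]
1: R B0 -> L0 hit  d=D]
2: W B0 -> L0 hit  d=D]
3: W B1 -> L1 miss  d=D]
4: R B3 -> L1 miss wb->B1  d=-]
5: W B1 -> L1 miss  d=D]
6: R B3 -> L1 miss wb->B1  d=-]
7: R B0 -> L0 hit  d=D]
8: R B0 -> L0 hit  d=D]
9: W B0 -> L0 hit  d=D]

DIRTY = [0]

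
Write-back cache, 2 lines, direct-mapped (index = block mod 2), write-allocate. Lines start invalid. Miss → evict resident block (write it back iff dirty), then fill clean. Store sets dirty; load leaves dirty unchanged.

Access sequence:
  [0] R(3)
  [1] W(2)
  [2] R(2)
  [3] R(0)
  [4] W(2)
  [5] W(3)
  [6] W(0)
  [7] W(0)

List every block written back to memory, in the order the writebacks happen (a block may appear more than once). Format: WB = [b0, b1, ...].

WB = [2, 2]

0: R B3 → L1 miss [-]
1: W B2 → L0 miss [D]
2: R B2 → L0 hit [D]
3: R B0 → L0 miss wb→B2 [-]
4: W B2 → L0 miss [D]
5: W B3 → L1 hit [D]
6: W B0 → L0 miss wb→B2 [D]
7: W B0 → L0 hit [D]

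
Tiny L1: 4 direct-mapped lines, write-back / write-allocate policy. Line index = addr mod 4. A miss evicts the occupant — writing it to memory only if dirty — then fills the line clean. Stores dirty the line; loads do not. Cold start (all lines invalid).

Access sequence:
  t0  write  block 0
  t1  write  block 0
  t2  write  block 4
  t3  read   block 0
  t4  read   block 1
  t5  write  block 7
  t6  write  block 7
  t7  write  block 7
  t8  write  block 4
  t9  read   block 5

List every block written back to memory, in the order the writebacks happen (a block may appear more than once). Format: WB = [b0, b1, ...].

WB = [0, 4]

  0 | W B0 → L0 miss [D]
  1 | W B0 → L0 hit [D]
  2 | W B4 → L0 miss wb→B0 [D]
  3 | R B0 → L0 miss wb→B4 [-]
  4 | R B1 → L1 miss [-]
  5 | W B7 → L3 miss [D]
  6 | W B7 → L3 hit [D]
  7 | W B7 → L3 hit [D]
  8 | W B4 → L0 miss [D]
  9 | R B5 → L1 miss [-]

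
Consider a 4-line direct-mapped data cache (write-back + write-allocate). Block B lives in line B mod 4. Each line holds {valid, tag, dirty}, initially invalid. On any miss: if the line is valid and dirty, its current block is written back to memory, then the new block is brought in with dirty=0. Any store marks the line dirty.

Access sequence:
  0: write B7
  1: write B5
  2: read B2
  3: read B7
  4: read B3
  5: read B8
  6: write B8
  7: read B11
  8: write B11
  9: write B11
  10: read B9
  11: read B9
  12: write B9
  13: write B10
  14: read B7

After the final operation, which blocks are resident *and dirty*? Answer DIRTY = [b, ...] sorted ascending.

  0 | W B7 → L3 miss [D]
  1 | W B5 → L1 miss [D]
  2 | R B2 → L2 miss [-]
  3 | R B7 → L3 hit [D]
  4 | R B3 → L3 miss wb→B7 [-]
  5 | R B8 → L0 miss [-]
  6 | W B8 → L0 hit [D]
  7 | R B11 → L3 miss [-]
  8 | W B11 → L3 hit [D]
  9 | W B11 → L3 hit [D]
  10 | R B9 → L1 miss wb→B5 [-]
  11 | R B9 → L1 hit [-]
  12 | W B9 → L1 hit [D]
  13 | W B10 → L2 miss [D]
  14 | R B7 → L3 miss wb→B11 [-]

DIRTY = [8, 9, 10]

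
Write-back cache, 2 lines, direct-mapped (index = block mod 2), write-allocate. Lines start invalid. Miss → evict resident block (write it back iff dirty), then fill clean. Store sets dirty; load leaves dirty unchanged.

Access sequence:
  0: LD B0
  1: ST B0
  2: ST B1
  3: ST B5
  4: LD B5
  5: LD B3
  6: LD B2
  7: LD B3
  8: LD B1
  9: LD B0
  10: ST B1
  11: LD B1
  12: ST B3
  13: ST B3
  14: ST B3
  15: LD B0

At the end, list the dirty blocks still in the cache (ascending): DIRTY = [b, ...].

0: R B0 → L0 miss [-]
1: W B0 → L0 hit [D]
2: W B1 → L1 miss [D]
3: W B5 → L1 miss wb→B1 [D]
4: R B5 → L1 hit [D]
5: R B3 → L1 miss wb→B5 [-]
6: R B2 → L0 miss wb→B0 [-]
7: R B3 → L1 hit [-]
8: R B1 → L1 miss [-]
9: R B0 → L0 miss [-]
10: W B1 → L1 hit [D]
11: R B1 → L1 hit [D]
12: W B3 → L1 miss wb→B1 [D]
13: W B3 → L1 hit [D]
14: W B3 → L1 hit [D]
15: R B0 → L0 hit [-]

DIRTY = [3]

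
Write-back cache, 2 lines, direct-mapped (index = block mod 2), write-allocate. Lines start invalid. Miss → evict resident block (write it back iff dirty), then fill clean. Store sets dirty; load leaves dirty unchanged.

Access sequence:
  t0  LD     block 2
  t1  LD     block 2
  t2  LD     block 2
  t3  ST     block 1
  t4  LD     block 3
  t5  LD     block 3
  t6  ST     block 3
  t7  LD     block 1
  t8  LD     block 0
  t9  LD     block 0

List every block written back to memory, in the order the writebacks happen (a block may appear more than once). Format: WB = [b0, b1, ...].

WB = [1, 3]

0: R B2 -> L0 miss  d=-]
1: R B2 -> L0 hit  d=-]
2: R B2 -> L0 hit  d=-]
3: W B1 -> L1 miss  d=D]
4: R B3 -> L1 miss wb->B1  d=-]
5: R B3 -> L1 hit  d=-]
6: W B3 -> L1 hit  d=D]
7: R B1 -> L1 miss wb->B3  d=-]
8: R B0 -> L0 miss  d=-]
9: R B0 -> L0 hit  d=-]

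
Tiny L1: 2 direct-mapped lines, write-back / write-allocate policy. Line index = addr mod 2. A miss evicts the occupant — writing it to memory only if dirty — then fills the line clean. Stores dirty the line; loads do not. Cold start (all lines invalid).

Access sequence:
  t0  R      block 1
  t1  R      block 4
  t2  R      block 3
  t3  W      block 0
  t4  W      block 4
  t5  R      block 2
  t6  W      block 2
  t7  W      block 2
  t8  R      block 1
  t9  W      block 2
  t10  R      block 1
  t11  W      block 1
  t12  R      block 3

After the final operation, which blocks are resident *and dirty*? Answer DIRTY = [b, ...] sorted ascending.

DIRTY = [2]

0: R B1 → L1 miss [-]
1: R B4 → L0 miss [-]
2: R B3 → L1 miss [-]
3: W B0 → L0 miss [D]
4: W B4 → L0 miss wb→B0 [D]
5: R B2 → L0 miss wb→B4 [-]
6: W B2 → L0 hit [D]
7: W B2 → L0 hit [D]
8: R B1 → L1 miss [-]
9: W B2 → L0 hit [D]
10: R B1 → L1 hit [-]
11: W B1 → L1 hit [D]
12: R B3 → L1 miss wb→B1 [-]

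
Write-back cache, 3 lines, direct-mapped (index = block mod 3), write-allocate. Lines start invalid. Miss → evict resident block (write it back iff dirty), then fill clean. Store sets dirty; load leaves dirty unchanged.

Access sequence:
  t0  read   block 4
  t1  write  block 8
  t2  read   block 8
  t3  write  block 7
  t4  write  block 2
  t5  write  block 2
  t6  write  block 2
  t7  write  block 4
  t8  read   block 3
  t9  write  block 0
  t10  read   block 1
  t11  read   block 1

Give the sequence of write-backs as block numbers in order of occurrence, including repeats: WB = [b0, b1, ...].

WB = [8, 7, 4]

0: R B4 → L1 miss [-]
1: W B8 → L2 miss [D]
2: R B8 → L2 hit [D]
3: W B7 → L1 miss [D]
4: W B2 → L2 miss wb→B8 [D]
5: W B2 → L2 hit [D]
6: W B2 → L2 hit [D]
7: W B4 → L1 miss wb→B7 [D]
8: R B3 → L0 miss [-]
9: W B0 → L0 miss [D]
10: R B1 → L1 miss wb→B4 [-]
11: R B1 → L1 hit [-]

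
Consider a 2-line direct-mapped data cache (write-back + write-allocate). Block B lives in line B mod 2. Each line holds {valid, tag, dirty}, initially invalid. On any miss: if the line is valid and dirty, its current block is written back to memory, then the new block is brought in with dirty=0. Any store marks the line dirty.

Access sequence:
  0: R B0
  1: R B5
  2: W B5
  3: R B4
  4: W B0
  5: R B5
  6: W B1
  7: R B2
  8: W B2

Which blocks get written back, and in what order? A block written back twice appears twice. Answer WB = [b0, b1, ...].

0: R B0 -> L0 miss  d=-]
1: R B5 -> L1 miss  d=-]
2: W B5 -> L1 hit  d=D]
3: R B4 -> L0 miss  d=-]
4: W B0 -> L0 miss  d=D]
5: R B5 -> L1 hit  d=D]
6: W B1 -> L1 miss wb->B5  d=D]
7: R B2 -> L0 miss wb->B0  d=-]
8: W B2 -> L0 hit  d=D]

WB = [5, 0]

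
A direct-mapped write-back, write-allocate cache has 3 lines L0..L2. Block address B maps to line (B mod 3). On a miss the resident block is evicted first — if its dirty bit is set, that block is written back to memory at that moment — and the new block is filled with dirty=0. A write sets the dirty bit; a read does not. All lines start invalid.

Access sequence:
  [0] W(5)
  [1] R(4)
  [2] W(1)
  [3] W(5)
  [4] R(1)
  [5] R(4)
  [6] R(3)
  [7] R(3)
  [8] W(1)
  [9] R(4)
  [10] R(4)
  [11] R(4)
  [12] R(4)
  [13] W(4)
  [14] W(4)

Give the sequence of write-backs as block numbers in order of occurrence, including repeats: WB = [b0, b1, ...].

WB = [1, 1]

  0 | W B5 → L2 miss [D]
  1 | R B4 → L1 miss [-]
  2 | W B1 → L1 miss [D]
  3 | W B5 → L2 hit [D]
  4 | R B1 → L1 hit [D]
  5 | R B4 → L1 miss wb→B1 [-]
  6 | R B3 → L0 miss [-]
  7 | R B3 → L0 hit [-]
  8 | W B1 → L1 miss [D]
  9 | R B4 → L1 miss wb→B1 [-]
  10 | R B4 → L1 hit [-]
  11 | R B4 → L1 hit [-]
  12 | R B4 → L1 hit [-]
  13 | W B4 → L1 hit [D]
  14 | W B4 → L1 hit [D]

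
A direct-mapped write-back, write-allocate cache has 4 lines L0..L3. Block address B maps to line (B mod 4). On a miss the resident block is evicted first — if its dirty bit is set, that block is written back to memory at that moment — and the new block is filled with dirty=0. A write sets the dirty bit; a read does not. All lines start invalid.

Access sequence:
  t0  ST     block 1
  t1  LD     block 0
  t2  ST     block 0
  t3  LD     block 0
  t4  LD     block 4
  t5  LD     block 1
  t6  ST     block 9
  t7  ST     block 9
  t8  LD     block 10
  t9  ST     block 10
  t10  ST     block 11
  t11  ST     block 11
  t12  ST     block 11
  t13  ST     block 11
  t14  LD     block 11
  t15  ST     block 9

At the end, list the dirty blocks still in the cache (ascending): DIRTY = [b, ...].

0: W B1 → L1 miss [D]
1: R B0 → L0 miss [-]
2: W B0 → L0 hit [D]
3: R B0 → L0 hit [D]
4: R B4 → L0 miss wb→B0 [-]
5: R B1 → L1 hit [D]
6: W B9 → L1 miss wb→B1 [D]
7: W B9 → L1 hit [D]
8: R B10 → L2 miss [-]
9: W B10 → L2 hit [D]
10: W B11 → L3 miss [D]
11: W B11 → L3 hit [D]
12: W B11 → L3 hit [D]
13: W B11 → L3 hit [D]
14: R B11 → L3 hit [D]
15: W B9 → L1 hit [D]

DIRTY = [9, 10, 11]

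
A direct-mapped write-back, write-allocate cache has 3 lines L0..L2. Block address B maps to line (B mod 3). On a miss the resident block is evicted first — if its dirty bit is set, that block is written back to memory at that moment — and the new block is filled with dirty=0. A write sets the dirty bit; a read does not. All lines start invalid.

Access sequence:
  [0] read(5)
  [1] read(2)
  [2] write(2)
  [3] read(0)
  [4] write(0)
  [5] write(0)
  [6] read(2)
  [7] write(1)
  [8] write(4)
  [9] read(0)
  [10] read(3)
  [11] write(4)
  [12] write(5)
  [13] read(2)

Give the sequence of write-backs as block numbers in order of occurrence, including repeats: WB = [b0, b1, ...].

0: R B5 → L2 miss [-]
1: R B2 → L2 miss [-]
2: W B2 → L2 hit [D]
3: R B0 → L0 miss [-]
4: W B0 → L0 hit [D]
5: W B0 → L0 hit [D]
6: R B2 → L2 hit [D]
7: W B1 → L1 miss [D]
8: W B4 → L1 miss wb→B1 [D]
9: R B0 → L0 hit [D]
10: R B3 → L0 miss wb→B0 [-]
11: W B4 → L1 hit [D]
12: W B5 → L2 miss wb→B2 [D]
13: R B2 → L2 miss wb→B5 [-]

WB = [1, 0, 2, 5]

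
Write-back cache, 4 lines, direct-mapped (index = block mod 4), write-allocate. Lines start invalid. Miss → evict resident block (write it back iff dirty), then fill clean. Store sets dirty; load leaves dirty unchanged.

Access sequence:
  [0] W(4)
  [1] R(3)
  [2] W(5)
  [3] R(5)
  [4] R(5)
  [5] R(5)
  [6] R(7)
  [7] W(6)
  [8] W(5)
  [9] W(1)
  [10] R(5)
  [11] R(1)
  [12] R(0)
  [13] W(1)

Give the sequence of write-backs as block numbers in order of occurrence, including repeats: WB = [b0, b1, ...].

0: W B4 → L0 miss [D]
1: R B3 → L3 miss [-]
2: W B5 → L1 miss [D]
3: R B5 → L1 hit [D]
4: R B5 → L1 hit [D]
5: R B5 → L1 hit [D]
6: R B7 → L3 miss [-]
7: W B6 → L2 miss [D]
8: W B5 → L1 hit [D]
9: W B1 → L1 miss wb→B5 [D]
10: R B5 → L1 miss wb→B1 [-]
11: R B1 → L1 miss [-]
12: R B0 → L0 miss wb→B4 [-]
13: W B1 → L1 hit [D]

WB = [5, 1, 4]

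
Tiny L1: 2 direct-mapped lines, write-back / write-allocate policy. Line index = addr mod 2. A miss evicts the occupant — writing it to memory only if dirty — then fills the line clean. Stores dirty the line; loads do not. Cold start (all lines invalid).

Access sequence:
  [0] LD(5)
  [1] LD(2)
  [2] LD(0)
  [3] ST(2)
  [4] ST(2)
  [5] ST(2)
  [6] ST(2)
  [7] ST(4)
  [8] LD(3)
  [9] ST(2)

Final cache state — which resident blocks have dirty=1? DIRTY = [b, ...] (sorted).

  0 | R B5 → L1 miss [-]
  1 | R B2 → L0 miss [-]
  2 | R B0 → L0 miss [-]
  3 | W B2 → L0 miss [D]
  4 | W B2 → L0 hit [D]
  5 | W B2 → L0 hit [D]
  6 | W B2 → L0 hit [D]
  7 | W B4 → L0 miss wb→B2 [D]
  8 | R B3 → L1 miss [-]
  9 | W B2 → L0 miss wb→B4 [D]

DIRTY = [2]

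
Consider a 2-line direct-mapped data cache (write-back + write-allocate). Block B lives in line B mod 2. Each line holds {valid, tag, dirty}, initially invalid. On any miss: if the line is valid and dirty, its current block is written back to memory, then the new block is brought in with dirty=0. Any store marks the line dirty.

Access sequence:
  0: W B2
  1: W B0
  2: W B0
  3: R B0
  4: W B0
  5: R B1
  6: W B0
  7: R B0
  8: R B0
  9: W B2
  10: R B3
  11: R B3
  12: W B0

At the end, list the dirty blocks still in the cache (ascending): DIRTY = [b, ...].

0: W B2 → L0 miss [D]
1: W B0 → L0 miss wb→B2 [D]
2: W B0 → L0 hit [D]
3: R B0 → L0 hit [D]
4: W B0 → L0 hit [D]
5: R B1 → L1 miss [-]
6: W B0 → L0 hit [D]
7: R B0 → L0 hit [D]
8: R B0 → L0 hit [D]
9: W B2 → L0 miss wb→B0 [D]
10: R B3 → L1 miss [-]
11: R B3 → L1 hit [-]
12: W B0 → L0 miss wb→B2 [D]

DIRTY = [0]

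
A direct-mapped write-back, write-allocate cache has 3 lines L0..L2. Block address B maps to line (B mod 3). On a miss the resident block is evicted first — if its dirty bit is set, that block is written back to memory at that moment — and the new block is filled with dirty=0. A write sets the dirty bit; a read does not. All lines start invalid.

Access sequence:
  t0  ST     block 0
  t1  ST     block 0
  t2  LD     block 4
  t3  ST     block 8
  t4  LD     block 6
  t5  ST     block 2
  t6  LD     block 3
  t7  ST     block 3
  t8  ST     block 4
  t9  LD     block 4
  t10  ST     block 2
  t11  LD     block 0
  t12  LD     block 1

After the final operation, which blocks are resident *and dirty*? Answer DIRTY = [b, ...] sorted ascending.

DIRTY = [2]

0: W B0 -> L0 miss  d=D]
1: W B0 -> L0 hit  d=D]
2: R B4 -> L1 miss  d=-]
3: W B8 -> L2 miss  d=D]
4: R B6 -> L0 miss wb->B0  d=-]
5: W B2 -> L2 miss wb->B8  d=D]
6: R B3 -> L0 miss  d=-]
7: W B3 -> L0 hit  d=D]
8: W B4 -> L1 hit  d=D]
9: R B4 -> L1 hit  d=D]
10: W B2 -> L2 hit  d=D]
11: R B0 -> L0 miss wb->B3  d=-]
12: R B1 -> L1 miss wb->B4  d=-]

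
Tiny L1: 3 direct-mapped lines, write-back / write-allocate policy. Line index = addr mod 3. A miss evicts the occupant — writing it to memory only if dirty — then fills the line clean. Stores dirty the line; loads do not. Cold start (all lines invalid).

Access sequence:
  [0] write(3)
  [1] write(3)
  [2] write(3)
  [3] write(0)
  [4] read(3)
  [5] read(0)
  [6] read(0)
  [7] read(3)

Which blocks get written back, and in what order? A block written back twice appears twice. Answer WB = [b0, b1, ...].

0: W B3 → L0 miss [D]
1: W B3 → L0 hit [D]
2: W B3 → L0 hit [D]
3: W B0 → L0 miss wb→B3 [D]
4: R B3 → L0 miss wb→B0 [-]
5: R B0 → L0 miss [-]
6: R B0 → L0 hit [-]
7: R B3 → L0 miss [-]

WB = [3, 0]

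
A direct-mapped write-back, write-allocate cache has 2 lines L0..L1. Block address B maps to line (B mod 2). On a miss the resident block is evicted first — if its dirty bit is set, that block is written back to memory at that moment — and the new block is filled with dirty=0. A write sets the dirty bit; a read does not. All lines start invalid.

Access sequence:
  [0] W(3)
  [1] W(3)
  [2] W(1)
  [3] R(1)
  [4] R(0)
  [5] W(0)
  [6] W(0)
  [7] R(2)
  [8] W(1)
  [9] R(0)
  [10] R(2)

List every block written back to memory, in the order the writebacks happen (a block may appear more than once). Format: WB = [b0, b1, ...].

  0 | W B3 → L1 miss [D]
  1 | W B3 → L1 hit [D]
  2 | W B1 → L1 miss wb→B3 [D]
  3 | R B1 → L1 hit [D]
  4 | R B0 → L0 miss [-]
  5 | W B0 → L0 hit [D]
  6 | W B0 → L0 hit [D]
  7 | R B2 → L0 miss wb→B0 [-]
  8 | W B1 → L1 hit [D]
  9 | R B0 → L0 miss [-]
  10 | R B2 → L0 miss [-]

WB = [3, 0]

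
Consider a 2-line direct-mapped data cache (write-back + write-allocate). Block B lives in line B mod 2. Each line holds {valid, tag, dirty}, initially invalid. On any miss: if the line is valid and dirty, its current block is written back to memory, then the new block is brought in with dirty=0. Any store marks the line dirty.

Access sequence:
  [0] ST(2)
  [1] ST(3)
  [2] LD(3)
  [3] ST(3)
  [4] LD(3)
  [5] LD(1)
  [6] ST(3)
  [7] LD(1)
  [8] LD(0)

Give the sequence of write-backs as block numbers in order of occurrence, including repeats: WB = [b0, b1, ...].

WB = [3, 3, 2]

0: W B2 → L0 miss [D]
1: W B3 → L1 miss [D]
2: R B3 → L1 hit [D]
3: W B3 → L1 hit [D]
4: R B3 → L1 hit [D]
5: R B1 → L1 miss wb→B3 [-]
6: W B3 → L1 miss [D]
7: R B1 → L1 miss wb→B3 [-]
8: R B0 → L0 miss wb→B2 [-]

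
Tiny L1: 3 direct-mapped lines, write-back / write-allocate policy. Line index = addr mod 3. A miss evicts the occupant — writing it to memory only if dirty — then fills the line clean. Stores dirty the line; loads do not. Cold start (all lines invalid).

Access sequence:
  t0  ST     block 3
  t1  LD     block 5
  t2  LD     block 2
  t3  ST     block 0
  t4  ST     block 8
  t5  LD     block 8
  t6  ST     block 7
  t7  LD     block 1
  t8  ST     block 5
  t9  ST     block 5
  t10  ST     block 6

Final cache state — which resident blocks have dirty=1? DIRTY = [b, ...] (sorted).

0: W B3 -> L0 miss  d=D]
1: R B5 -> L2 miss  d=-]
2: R B2 -> L2 miss  d=-]
3: W B0 -> L0 miss wb->B3  d=D]
4: W B8 -> L2 miss  d=D]
5: R B8 -> L2 hit  d=D]
6: W B7 -> L1 miss  d=D]
7: R B1 -> L1 miss wb->B7  d=-]
8: W B5 -> L2 miss wb->B8  d=D]
9: W B5 -> L2 hit  d=D]
10: W B6 -> L0 miss wb->B0  d=D]

DIRTY = [5, 6]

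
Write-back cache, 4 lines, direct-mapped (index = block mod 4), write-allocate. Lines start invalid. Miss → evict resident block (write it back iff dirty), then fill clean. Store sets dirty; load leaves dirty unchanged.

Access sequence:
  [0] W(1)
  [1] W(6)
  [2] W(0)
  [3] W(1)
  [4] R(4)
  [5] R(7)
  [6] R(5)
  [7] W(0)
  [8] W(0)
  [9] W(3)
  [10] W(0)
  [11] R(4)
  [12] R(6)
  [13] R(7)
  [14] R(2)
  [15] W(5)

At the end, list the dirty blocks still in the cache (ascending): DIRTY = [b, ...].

0: W B1 -> L1 miss  d=D]
1: W B6 -> L2 miss  d=D]
2: W B0 -> L0 miss  d=D]
3: W B1 -> L1 hit  d=D]
4: R B4 -> L0 miss wb->B0  d=-]
5: R B7 -> L3 miss  d=-]
6: R B5 -> L1 miss wb->B1  d=-]
7: W B0 -> L0 miss  d=D]
8: W B0 -> L0 hit  d=D]
9: W B3 -> L3 miss  d=D]
10: W B0 -> L0 hit  d=D]
11: R B4 -> L0 miss wb->B0  d=-]
12: R B6 -> L2 hit  d=D]
13: R B7 -> L3 miss wb->B3  d=-]
14: R B2 -> L2 miss wb->B6  d=-]
15: W B5 -> L1 hit  d=D]

DIRTY = [5]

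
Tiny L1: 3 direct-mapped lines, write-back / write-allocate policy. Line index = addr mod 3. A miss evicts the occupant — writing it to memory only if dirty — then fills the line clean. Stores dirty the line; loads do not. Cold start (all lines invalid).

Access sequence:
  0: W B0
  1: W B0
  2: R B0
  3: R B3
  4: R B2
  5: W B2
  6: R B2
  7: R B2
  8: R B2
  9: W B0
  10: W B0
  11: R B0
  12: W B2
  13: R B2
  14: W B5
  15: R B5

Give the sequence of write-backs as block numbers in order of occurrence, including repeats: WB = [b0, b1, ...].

0: W B0 -> L0 miss  d=D]
1: W B0 -> L0 hit  d=D]
2: R B0 -> L0 hit  d=D]
3: R B3 -> L0 miss wb->B0  d=-]
4: R B2 -> L2 miss  d=-]
5: W B2 -> L2 hit  d=D]
6: R B2 -> L2 hit  d=D]
7: R B2 -> L2 hit  d=D]
8: R B2 -> L2 hit  d=D]
9: W B0 -> L0 miss  d=D]
10: W B0 -> L0 hit  d=D]
11: R B0 -> L0 hit  d=D]
12: W B2 -> L2 hit  d=D]
13: R B2 -> L2 hit  d=D]
14: W B5 -> L2 miss wb->B2  d=D]
15: R B5 -> L2 hit  d=D]

WB = [0, 2]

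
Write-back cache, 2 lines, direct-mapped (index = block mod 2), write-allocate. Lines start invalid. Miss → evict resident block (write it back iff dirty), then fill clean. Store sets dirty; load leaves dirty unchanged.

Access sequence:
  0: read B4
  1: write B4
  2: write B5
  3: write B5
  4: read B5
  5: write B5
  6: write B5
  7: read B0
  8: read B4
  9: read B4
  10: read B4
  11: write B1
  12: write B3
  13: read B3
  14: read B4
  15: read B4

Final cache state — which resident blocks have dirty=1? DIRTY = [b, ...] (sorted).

  0 | R B4 → L0 miss [-]
  1 | W B4 → L0 hit [D]
  2 | W B5 → L1 miss [D]
  3 | W B5 → L1 hit [D]
  4 | R B5 → L1 hit [D]
  5 | W B5 → L1 hit [D]
  6 | W B5 → L1 hit [D]
  7 | R B0 → L0 miss wb→B4 [-]
  8 | R B4 → L0 miss [-]
  9 | R B4 → L0 hit [-]
  10 | R B4 → L0 hit [-]
  11 | W B1 → L1 miss wb→B5 [D]
  12 | W B3 → L1 miss wb→B1 [D]
  13 | R B3 → L1 hit [D]
  14 | R B4 → L0 hit [-]
  15 | R B4 → L0 hit [-]

DIRTY = [3]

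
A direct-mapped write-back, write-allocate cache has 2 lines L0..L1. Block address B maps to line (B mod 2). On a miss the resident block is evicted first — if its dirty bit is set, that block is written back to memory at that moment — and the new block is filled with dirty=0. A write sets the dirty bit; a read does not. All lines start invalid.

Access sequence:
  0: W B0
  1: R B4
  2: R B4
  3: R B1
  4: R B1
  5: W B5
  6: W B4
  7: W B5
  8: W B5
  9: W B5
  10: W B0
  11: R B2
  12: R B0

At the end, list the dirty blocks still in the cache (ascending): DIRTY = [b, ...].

0: W B0 → L0 miss [D]
1: R B4 → L0 miss wb→B0 [-]
2: R B4 → L0 hit [-]
3: R B1 → L1 miss [-]
4: R B1 → L1 hit [-]
5: W B5 → L1 miss [D]
6: W B4 → L0 hit [D]
7: W B5 → L1 hit [D]
8: W B5 → L1 hit [D]
9: W B5 → L1 hit [D]
10: W B0 → L0 miss wb→B4 [D]
11: R B2 → L0 miss wb→B0 [-]
12: R B0 → L0 miss [-]

DIRTY = [5]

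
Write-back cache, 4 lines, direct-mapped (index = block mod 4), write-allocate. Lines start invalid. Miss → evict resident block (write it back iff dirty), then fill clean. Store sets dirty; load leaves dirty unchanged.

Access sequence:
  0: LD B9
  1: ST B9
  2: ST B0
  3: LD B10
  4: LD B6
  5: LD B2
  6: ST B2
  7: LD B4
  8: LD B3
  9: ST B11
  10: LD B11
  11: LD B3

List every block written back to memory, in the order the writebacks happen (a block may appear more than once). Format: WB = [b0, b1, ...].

WB = [0, 11]

  0 | R B9 → L1 miss [-]
  1 | W B9 → L1 hit [D]
  2 | W B0 → L0 miss [D]
  3 | R B10 → L2 miss [-]
  4 | R B6 → L2 miss [-]
  5 | R B2 → L2 miss [-]
  6 | W B2 → L2 hit [D]
  7 | R B4 → L0 miss wb→B0 [-]
  8 | R B3 → L3 miss [-]
  9 | W B11 → L3 miss [D]
  10 | R B11 → L3 hit [D]
  11 | R B3 → L3 miss wb→B11 [-]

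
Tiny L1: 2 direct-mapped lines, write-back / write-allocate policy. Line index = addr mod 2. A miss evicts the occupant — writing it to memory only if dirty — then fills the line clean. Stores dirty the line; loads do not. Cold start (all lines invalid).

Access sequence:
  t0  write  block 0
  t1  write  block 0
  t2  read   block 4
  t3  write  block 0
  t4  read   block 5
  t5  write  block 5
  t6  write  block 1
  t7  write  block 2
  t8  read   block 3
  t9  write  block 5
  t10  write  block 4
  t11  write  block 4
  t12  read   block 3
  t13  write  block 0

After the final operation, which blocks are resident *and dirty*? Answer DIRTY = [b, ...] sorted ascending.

0: W B0 -> L0 miss  d=D]
1: W B0 -> L0 hit  d=D]
2: R B4 -> L0 miss wb->B0  d=-]
3: W B0 -> L0 miss  d=D]
4: R B5 -> L1 miss  d=-]
5: W B5 -> L1 hit  d=D]
6: W B1 -> L1 miss wb->B5  d=D]
7: W B2 -> L0 miss wb->B0  d=D]
8: R B3 -> L1 miss wb->B1  d=-]
9: W B5 -> L1 miss  d=D]
10: W B4 -> L0 miss wb->B2  d=D]
11: W B4 -> L0 hit  d=D]
12: R B3 -> L1 miss wb->B5  d=-]
13: W B0 -> L0 miss wb->B4  d=D]

DIRTY = [0]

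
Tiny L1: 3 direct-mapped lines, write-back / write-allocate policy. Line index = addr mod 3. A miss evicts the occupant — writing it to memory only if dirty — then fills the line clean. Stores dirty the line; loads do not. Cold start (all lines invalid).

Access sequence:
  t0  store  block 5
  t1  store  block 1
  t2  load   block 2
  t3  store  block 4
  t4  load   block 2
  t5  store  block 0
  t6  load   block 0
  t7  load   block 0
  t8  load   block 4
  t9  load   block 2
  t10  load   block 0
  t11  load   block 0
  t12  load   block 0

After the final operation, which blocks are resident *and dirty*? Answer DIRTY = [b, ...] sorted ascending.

DIRTY = [0, 4]

0: W B5 -> L2 miss  d=D]
1: W B1 -> L1 miss  d=D]
2: R B2 -> L2 miss wb->B5  d=-]
3: W B4 -> L1 miss wb->B1  d=D]
4: R B2 -> L2 hit  d=-]
5: W B0 -> L0 miss  d=D]
6: R B0 -> L0 hit  d=D]
7: R B0 -> L0 hit  d=D]
8: R B4 -> L1 hit  d=D]
9: R B2 -> L2 hit  d=-]
10: R B0 -> L0 hit  d=D]
11: R B0 -> L0 hit  d=D]
12: R B0 -> L0 hit  d=D]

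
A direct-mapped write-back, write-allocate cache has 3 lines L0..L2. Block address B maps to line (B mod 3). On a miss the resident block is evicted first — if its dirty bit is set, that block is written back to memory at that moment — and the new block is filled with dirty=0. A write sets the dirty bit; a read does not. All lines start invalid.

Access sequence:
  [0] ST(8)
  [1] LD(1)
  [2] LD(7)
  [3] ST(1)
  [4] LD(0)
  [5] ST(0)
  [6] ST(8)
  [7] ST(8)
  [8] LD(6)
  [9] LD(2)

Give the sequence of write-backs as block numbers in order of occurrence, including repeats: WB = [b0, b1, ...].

0: W B8 -> L2 miss  d=D]
1: R B1 -> L1 miss  d=-]
2: R B7 -> L1 miss  d=-]
3: W B1 -> L1 miss  d=D]
4: R B0 -> L0 miss  d=-]
5: W B0 -> L0 hit  d=D]
6: W B8 -> L2 hit  d=D]
7: W B8 -> L2 hit  d=D]
8: R B6 -> L0 miss wb->B0  d=-]
9: R B2 -> L2 miss wb->B8  d=-]

WB = [0, 8]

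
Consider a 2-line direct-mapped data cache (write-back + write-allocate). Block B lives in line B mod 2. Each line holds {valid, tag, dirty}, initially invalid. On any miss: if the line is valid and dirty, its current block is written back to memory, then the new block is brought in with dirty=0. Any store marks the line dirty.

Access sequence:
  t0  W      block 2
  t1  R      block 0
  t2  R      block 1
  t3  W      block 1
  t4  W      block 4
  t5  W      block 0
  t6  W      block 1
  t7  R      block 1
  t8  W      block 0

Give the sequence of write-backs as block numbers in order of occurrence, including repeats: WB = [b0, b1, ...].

0: W B2 -> L0 miss  d=D]
1: R B0 -> L0 miss wb->B2  d=-]
2: R B1 -> L1 miss  d=-]
3: W B1 -> L1 hit  d=D]
4: W B4 -> L0 miss  d=D]
5: W B0 -> L0 miss wb->B4  d=D]
6: W B1 -> L1 hit  d=D]
7: R B1 -> L1 hit  d=D]
8: W B0 -> L0 hit  d=D]

WB = [2, 4]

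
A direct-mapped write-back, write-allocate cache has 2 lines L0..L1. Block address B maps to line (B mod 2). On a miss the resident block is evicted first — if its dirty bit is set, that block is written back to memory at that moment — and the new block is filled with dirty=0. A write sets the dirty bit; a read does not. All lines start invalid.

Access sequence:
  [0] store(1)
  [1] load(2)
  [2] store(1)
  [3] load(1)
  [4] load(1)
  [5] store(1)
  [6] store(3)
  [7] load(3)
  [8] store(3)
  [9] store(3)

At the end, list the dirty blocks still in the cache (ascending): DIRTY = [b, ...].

0: W B1 → L1 miss [D]
1: R B2 → L0 miss [-]
2: W B1 → L1 hit [D]
3: R B1 → L1 hit [D]
4: R B1 → L1 hit [D]
5: W B1 → L1 hit [D]
6: W B3 → L1 miss wb→B1 [D]
7: R B3 → L1 hit [D]
8: W B3 → L1 hit [D]
9: W B3 → L1 hit [D]

DIRTY = [3]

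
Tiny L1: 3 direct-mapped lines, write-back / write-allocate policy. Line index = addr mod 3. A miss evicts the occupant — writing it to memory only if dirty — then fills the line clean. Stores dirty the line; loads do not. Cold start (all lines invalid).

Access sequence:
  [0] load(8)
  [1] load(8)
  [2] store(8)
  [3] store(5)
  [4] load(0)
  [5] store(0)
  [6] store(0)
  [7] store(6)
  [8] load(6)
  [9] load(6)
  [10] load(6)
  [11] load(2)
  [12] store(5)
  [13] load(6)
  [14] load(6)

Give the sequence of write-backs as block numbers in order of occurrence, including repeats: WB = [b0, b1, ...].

  0 | R B8 → L2 miss [-]
  1 | R B8 → L2 hit [-]
  2 | W B8 → L2 hit [D]
  3 | W B5 → L2 miss wb→B8 [D]
  4 | R B0 → L0 miss [-]
  5 | W B0 → L0 hit [D]
  6 | W B0 → L0 hit [D]
  7 | W B6 → L0 miss wb→B0 [D]
  8 | R B6 → L0 hit [D]
  9 | R B6 → L0 hit [D]
  10 | R B6 → L0 hit [D]
  11 | R B2 → L2 miss wb→B5 [-]
  12 | W B5 → L2 miss [D]
  13 | R B6 → L0 hit [D]
  14 | R B6 → L0 hit [D]

WB = [8, 0, 5]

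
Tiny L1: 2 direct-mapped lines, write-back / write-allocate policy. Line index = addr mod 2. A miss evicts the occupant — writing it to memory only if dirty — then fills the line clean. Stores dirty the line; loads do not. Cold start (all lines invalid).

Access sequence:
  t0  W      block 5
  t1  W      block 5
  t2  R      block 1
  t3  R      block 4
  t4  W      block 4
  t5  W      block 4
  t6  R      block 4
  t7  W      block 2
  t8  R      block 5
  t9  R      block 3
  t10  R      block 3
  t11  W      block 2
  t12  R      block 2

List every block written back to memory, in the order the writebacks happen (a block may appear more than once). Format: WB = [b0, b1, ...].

0: W B5 -> L1 miss  d=D]
1: W B5 -> L1 hit  d=D]
2: R B1 -> L1 miss wb->B5  d=-]
3: R B4 -> L0 miss  d=-]
4: W B4 -> L0 hit  d=D]
5: W B4 -> L0 hit  d=D]
6: R B4 -> L0 hit  d=D]
7: W B2 -> L0 miss wb->B4  d=D]
8: R B5 -> L1 miss  d=-]
9: R B3 -> L1 miss  d=-]
10: R B3 -> L1 hit  d=-]
11: W B2 -> L0 hit  d=D]
12: R B2 -> L0 hit  d=D]

WB = [5, 4]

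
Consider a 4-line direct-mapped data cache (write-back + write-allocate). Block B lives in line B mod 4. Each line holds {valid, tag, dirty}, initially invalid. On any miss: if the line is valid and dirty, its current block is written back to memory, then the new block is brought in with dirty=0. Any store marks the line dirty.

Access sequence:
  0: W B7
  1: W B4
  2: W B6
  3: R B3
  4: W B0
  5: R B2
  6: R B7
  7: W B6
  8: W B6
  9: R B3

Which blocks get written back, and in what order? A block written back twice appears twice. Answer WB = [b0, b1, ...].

WB = [7, 4, 6]

0: W B7 -> L3 miss  d=D]
1: W B4 -> L0 miss  d=D]
2: W B6 -> L2 miss  d=D]
3: R B3 -> L3 miss wb->B7  d=-]
4: W B0 -> L0 miss wb->B4  d=D]
5: R B2 -> L2 miss wb->B6  d=-]
6: R B7 -> L3 miss  d=-]
7: W B6 -> L2 miss  d=D]
8: W B6 -> L2 hit  d=D]
9: R B3 -> L3 miss  d=-]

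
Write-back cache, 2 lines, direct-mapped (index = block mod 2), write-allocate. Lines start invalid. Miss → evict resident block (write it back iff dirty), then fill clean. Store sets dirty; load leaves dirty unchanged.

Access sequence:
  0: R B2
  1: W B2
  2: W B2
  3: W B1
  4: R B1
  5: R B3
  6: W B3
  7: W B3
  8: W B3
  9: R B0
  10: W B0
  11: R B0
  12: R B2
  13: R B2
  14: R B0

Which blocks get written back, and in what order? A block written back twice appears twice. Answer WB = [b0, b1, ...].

WB = [1, 2, 0]

0: R B2 -> L0 miss  d=-]
1: W B2 -> L0 hit  d=D]
2: W B2 -> L0 hit  d=D]
3: W B1 -> L1 miss  d=D]
4: R B1 -> L1 hit  d=D]
5: R B3 -> L1 miss wb->B1  d=-]
6: W B3 -> L1 hit  d=D]
7: W B3 -> L1 hit  d=D]
8: W B3 -> L1 hit  d=D]
9: R B0 -> L0 miss wb->B2  d=-]
10: W B0 -> L0 hit  d=D]
11: R B0 -> L0 hit  d=D]
12: R B2 -> L0 miss wb->B0  d=-]
13: R B2 -> L0 hit  d=-]
14: R B0 -> L0 miss  d=-]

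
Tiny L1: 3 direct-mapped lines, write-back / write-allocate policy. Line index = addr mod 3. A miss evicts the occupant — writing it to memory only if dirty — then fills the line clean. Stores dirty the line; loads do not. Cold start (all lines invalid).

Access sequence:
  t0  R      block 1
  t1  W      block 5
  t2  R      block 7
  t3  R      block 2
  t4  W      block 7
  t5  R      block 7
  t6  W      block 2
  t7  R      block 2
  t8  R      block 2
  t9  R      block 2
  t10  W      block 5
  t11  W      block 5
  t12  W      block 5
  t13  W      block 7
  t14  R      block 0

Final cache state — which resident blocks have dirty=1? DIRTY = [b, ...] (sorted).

0: R B1 -> L1 miss  d=-]
1: W B5 -> L2 miss  d=D]
2: R B7 -> L1 miss  d=-]
3: R B2 -> L2 miss wb->B5  d=-]
4: W B7 -> L1 hit  d=D]
5: R B7 -> L1 hit  d=D]
6: W B2 -> L2 hit  d=D]
7: R B2 -> L2 hit  d=D]
8: R B2 -> L2 hit  d=D]
9: R B2 -> L2 hit  d=D]
10: W B5 -> L2 miss wb->B2  d=D]
11: W B5 -> L2 hit  d=D]
12: W B5 -> L2 hit  d=D]
13: W B7 -> L1 hit  d=D]
14: R B0 -> L0 miss  d=-]

DIRTY = [5, 7]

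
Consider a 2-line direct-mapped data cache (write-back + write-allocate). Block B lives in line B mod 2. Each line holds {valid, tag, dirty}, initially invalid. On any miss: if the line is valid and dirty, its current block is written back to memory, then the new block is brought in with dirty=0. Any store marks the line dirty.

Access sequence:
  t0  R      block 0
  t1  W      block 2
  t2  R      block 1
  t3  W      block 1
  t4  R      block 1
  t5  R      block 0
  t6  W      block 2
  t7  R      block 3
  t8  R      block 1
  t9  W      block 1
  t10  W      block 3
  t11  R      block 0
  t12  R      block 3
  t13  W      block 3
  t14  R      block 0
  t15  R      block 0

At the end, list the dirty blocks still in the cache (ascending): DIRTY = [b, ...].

DIRTY = [3]

  0 | R B0 → L0 miss [-]
  1 | W B2 → L0 miss [D]
  2 | R B1 → L1 miss [-]
  3 | W B1 → L1 hit [D]
  4 | R B1 → L1 hit [D]
  5 | R B0 → L0 miss wb→B2 [-]
  6 | W B2 → L0 miss [D]
  7 | R B3 → L1 miss wb→B1 [-]
  8 | R B1 → L1 miss [-]
  9 | W B1 → L1 hit [D]
  10 | W B3 → L1 miss wb→B1 [D]
  11 | R B0 → L0 miss wb→B2 [-]
  12 | R B3 → L1 hit [D]
  13 | W B3 → L1 hit [D]
  14 | R B0 → L0 hit [-]
  15 | R B0 → L0 hit [-]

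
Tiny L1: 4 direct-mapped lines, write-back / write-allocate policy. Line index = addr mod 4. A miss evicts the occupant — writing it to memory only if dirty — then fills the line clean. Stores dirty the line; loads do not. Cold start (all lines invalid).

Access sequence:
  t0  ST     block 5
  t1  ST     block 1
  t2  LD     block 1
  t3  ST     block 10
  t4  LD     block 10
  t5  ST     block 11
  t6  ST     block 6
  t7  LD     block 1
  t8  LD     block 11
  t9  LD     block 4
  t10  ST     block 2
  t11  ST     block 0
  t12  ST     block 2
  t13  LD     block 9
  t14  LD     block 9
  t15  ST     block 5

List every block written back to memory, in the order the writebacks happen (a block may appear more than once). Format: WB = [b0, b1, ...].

0: W B5 -> L1 miss  d=D]
1: W B1 -> L1 miss wb->B5  d=D]
2: R B1 -> L1 hit  d=D]
3: W B10 -> L2 miss  d=D]
4: R B10 -> L2 hit  d=D]
5: W B11 -> L3 miss  d=D]
6: W B6 -> L2 miss wb->B10  d=D]
7: R B1 -> L1 hit  d=D]
8: R B11 -> L3 hit  d=D]
9: R B4 -> L0 miss  d=-]
10: W B2 -> L2 miss wb->B6  d=D]
11: W B0 -> L0 miss  d=D]
12: W B2 -> L2 hit  d=D]
13: R B9 -> L1 miss wb->B1  d=-]
14: R B9 -> L1 hit  d=-]
15: W B5 -> L1 miss  d=D]

WB = [5, 10, 6, 1]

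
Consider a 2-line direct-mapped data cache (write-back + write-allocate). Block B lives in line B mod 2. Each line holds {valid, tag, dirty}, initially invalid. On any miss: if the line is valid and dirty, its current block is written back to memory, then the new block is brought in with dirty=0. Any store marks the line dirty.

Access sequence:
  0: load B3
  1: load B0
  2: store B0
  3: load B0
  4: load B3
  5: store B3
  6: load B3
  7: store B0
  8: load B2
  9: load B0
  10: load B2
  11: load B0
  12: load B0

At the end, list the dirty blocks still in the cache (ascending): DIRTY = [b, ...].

0: R B3 -> L1 miss  d=-]
1: R B0 -> L0 miss  d=-]
2: W B0 -> L0 hit  d=D]
3: R B0 -> L0 hit  d=D]
4: R B3 -> L1 hit  d=-]
5: W B3 -> L1 hit  d=D]
6: R B3 -> L1 hit  d=D]
7: W B0 -> L0 hit  d=D]
8: R B2 -> L0 miss wb->B0  d=-]
9: R B0 -> L0 miss  d=-]
10: R B2 -> L0 miss  d=-]
11: R B0 -> L0 miss  d=-]
12: R B0 -> L0 hit  d=-]

DIRTY = [3]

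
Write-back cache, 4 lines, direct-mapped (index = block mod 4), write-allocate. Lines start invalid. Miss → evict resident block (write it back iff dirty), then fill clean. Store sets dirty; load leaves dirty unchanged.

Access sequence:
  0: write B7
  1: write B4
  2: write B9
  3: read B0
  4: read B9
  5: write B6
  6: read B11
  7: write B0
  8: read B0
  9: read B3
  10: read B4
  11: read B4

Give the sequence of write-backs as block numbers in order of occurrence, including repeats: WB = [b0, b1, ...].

WB = [4, 7, 0]

0: W B7 → L3 miss [D]
1: W B4 → L0 miss [D]
2: W B9 → L1 miss [D]
3: R B0 → L0 miss wb→B4 [-]
4: R B9 → L1 hit [D]
5: W B6 → L2 miss [D]
6: R B11 → L3 miss wb→B7 [-]
7: W B0 → L0 hit [D]
8: R B0 → L0 hit [D]
9: R B3 → L3 miss [-]
10: R B4 → L0 miss wb→B0 [-]
11: R B4 → L0 hit [-]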